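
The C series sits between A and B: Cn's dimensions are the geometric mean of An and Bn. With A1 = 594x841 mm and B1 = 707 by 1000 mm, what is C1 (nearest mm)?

Short side: √(594 · 707) = √419958 ≈ 648.0 → 648 mm
Long side: √(841 · 1000) = √841000 ≈ 917.1 → 917 mm

648 × 917 mm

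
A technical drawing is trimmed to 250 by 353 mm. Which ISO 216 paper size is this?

B4 (250 × 353 mm)

Aspect ratio 353/250 ≈ 1.412 — close to the ISO √2 ≈ 1.414.
In the B-series (B0 = 1000 × 1414 mm): B4 = 250 × 353 mm.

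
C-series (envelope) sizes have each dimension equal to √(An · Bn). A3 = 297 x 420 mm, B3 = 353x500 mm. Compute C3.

Short side: √(297 · 353) = √104841 ≈ 323.8 → 324 mm
Long side: √(420 · 500) = √210000 ≈ 458.3 → 458 mm

324 × 458 mm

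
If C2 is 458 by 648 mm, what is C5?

162 × 229 mm

C3: ⌊648/2⌋ × 458 = 324 × 458 mm
C4: ⌊458/2⌋ × 324 = 229 × 324 mm
C5: ⌊324/2⌋ × 229 = 162 × 229 mm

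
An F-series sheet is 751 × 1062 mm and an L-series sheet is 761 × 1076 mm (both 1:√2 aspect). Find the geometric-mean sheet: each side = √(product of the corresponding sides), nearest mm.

Short side: √(751 · 761) = √571511 ≈ 756.0 → 756 mm
Long side: √(1062 · 1076) = √1142712 ≈ 1069.0 → 1069 mm

756 × 1069 mm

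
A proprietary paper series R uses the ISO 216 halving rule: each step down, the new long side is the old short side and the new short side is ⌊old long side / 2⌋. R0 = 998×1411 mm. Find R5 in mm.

176 × 249 mm

R1: ⌊1411/2⌋ × 998 = 705 × 998 mm
R2: ⌊998/2⌋ × 705 = 499 × 705 mm
R3: ⌊705/2⌋ × 499 = 352 × 499 mm
R4: ⌊499/2⌋ × 352 = 249 × 352 mm
R5: ⌊352/2⌋ × 249 = 176 × 249 mm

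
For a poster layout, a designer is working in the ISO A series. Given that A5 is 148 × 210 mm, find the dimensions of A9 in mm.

A6: ⌊210/2⌋ × 148 = 105 × 148 mm
A7: ⌊148/2⌋ × 105 = 74 × 105 mm
A8: ⌊105/2⌋ × 74 = 52 × 74 mm
A9: ⌊74/2⌋ × 52 = 37 × 52 mm

37 × 52 mm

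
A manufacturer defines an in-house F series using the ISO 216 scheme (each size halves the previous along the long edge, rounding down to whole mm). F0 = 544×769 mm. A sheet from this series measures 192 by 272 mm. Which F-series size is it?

F0: 544 × 769 mm
F1: 384 × 544 mm
F2: 272 × 384 mm
F3: 192 × 272 mm
F4: 136 × 192 mm
→ matches F3.

F3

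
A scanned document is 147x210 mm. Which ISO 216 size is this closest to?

A5 (148 × 210 mm)

Aspect ratio 210/147 ≈ 1.429 — close to the ISO √2 ≈ 1.414.
In the A-series (A0 area = 1 m²): A5 = 148 × 210 mm.
Off by 1 mm total — nearest standard size.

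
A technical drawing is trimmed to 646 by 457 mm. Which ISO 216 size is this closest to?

C2 (458 × 648 mm)

Aspect ratio 646/457 ≈ 1.414 — close to the ISO √2 ≈ 1.414.
In the C-series (envelope sizes, between A and B): C2 = 458 × 648 mm.
Off by 3 mm total — nearest standard size.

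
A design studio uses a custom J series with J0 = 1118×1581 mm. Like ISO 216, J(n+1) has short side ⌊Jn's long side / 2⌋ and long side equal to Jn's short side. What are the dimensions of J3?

395 × 559 mm

J1: ⌊1581/2⌋ × 1118 = 790 × 1118 mm
J2: ⌊1118/2⌋ × 790 = 559 × 790 mm
J3: ⌊790/2⌋ × 559 = 395 × 559 mm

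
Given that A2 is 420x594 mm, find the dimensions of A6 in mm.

A3: ⌊594/2⌋ × 420 = 297 × 420 mm
A4: ⌊420/2⌋ × 297 = 210 × 297 mm
A5: ⌊297/2⌋ × 210 = 148 × 210 mm
A6: ⌊210/2⌋ × 148 = 105 × 148 mm

105 × 148 mm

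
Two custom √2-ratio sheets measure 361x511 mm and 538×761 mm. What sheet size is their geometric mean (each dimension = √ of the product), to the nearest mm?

441 × 624 mm

Short side: √(361 · 538) = √194218 ≈ 440.7 → 441 mm
Long side: √(511 · 761) = √388871 ≈ 623.6 → 624 mm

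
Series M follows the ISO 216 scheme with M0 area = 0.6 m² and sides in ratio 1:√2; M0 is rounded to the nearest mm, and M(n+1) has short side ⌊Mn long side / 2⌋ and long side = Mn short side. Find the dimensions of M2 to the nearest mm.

Let M0's short side be w mm. w · w√2 = 0.6 m² = 600,000 mm², so w ≈ 651.4 mm and w√2 ≈ 921.2 mm → M0 = 651 × 921 mm.
M1: ⌊921/2⌋ × 651 = 460 × 651 mm
M2: ⌊651/2⌋ × 460 = 325 × 460 mm

325 × 460 mm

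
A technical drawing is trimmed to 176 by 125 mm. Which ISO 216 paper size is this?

B6 (125 × 176 mm)

Aspect ratio 176/125 ≈ 1.408 — close to the ISO √2 ≈ 1.414.
In the B-series (B0 = 1000 × 1414 mm): B6 = 125 × 176 mm.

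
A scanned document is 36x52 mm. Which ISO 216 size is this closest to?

A9 (37 × 52 mm)

Aspect ratio 52/36 ≈ 1.444 (ISO target is √2 ≈ 1.414).
In the A-series (A0 area = 1 m²): A9 = 37 × 52 mm.
Off by 1 mm total — nearest standard size.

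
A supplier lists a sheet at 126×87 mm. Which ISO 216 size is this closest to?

B7 (88 × 125 mm)

Aspect ratio 126/87 ≈ 1.448 (ISO target is √2 ≈ 1.414).
In the B-series (B0 = 1000 × 1414 mm): B7 = 88 × 125 mm.
Off by 2 mm total — nearest standard size.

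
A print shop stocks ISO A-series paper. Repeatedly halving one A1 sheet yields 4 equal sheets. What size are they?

A3

4 = 2^2, so 2 halving steps.
A1 → A2 → … → A3 after 2 steps.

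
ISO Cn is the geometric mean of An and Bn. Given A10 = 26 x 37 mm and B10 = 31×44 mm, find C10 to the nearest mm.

28 × 40 mm

Short side: √(26 · 31) = √806 ≈ 28.4 → 28 mm
Long side: √(37 · 44) = √1628 ≈ 40.3 → 40 mm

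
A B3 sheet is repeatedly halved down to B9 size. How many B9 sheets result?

Each ISO step halves the sheet: 1 × B3 → 2 × B4 → 4 × B5 → 8 × B6 → …
From B3 to B9 is 6 halving steps: 2^6 = 64.

64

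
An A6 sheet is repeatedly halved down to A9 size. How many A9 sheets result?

8

A6 = 105 × 148 mm; A9 = 37 × 52 mm.
Each halving step doubles the count; 3 steps from A6 to A9.
2^3 = 8.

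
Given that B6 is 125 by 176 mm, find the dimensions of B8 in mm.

62 × 88 mm

B7: ⌊176/2⌋ × 125 = 88 × 125 mm
B8: ⌊125/2⌋ × 88 = 62 × 88 mm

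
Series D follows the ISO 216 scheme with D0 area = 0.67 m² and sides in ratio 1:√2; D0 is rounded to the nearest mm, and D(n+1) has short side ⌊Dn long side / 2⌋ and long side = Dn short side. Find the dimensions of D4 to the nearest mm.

Let D0's short side be w mm. w · w√2 = 0.67 m² = 670,000 mm², so w ≈ 688.3 mm and w√2 ≈ 973.4 mm → D0 = 688 × 973 mm.
D1: ⌊973/2⌋ × 688 = 486 × 688 mm
D2: ⌊688/2⌋ × 486 = 344 × 486 mm
D3: ⌊486/2⌋ × 344 = 243 × 344 mm
D4: ⌊344/2⌋ × 243 = 172 × 243 mm

172 × 243 mm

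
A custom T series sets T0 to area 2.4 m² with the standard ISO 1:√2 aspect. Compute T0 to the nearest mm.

1303 × 1842 mm

Let the short side be w mm. Then w · w√2 = 2.4 m² = 2,400,000 mm².
w² = 2,400,000/√2, so w ≈ 1302.7 mm; long side = w√2 ≈ 1842.3 mm.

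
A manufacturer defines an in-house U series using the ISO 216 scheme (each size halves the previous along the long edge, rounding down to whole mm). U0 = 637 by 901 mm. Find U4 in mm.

159 × 225 mm

U1: ⌊901/2⌋ × 637 = 450 × 637 mm
U2: ⌊637/2⌋ × 450 = 318 × 450 mm
U3: ⌊450/2⌋ × 318 = 225 × 318 mm
U4: ⌊318/2⌋ × 225 = 159 × 225 mm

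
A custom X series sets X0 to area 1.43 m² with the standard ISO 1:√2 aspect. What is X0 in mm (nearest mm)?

1006 × 1422 mm

Let the short side be w mm. Then w · w√2 = 1.43 m² = 1,430,000 mm².
w² = 1,430,000/√2, so w ≈ 1005.6 mm; long side = w√2 ≈ 1422.1 mm.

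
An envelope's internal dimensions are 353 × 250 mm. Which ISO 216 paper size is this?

B4 (250 × 353 mm)

Aspect ratio 353/250 ≈ 1.412 — close to the ISO √2 ≈ 1.414.
In the B-series (B0 = 1000 × 1414 mm): B4 = 250 × 353 mm.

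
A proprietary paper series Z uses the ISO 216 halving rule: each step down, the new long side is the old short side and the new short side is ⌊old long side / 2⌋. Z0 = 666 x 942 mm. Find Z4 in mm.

Z1 = 471 × 666 mm (from Z0 by 1 halving).
Z2: ⌊666/2⌋ × 471 = 333 × 471 mm
Z3: ⌊471/2⌋ × 333 = 235 × 333 mm
Z4: ⌊333/2⌋ × 235 = 166 × 235 mm

166 × 235 mm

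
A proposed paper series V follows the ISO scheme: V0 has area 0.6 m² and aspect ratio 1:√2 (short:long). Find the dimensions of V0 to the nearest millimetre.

651 × 921 mm

Let the short side be w mm. Then w · w√2 = 0.6 m² = 600,000 mm².
w² = 600,000/√2, so w ≈ 651.4 mm; long side = w√2 ≈ 921.2 mm.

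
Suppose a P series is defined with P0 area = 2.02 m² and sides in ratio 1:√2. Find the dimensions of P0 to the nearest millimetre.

1195 × 1690 mm

Let the short side be w mm. Then w · w√2 = 2.02 m² = 2,020,000 mm².
w² = 2,020,000/√2, so w ≈ 1195.1 mm; long side = w√2 ≈ 1690.2 mm.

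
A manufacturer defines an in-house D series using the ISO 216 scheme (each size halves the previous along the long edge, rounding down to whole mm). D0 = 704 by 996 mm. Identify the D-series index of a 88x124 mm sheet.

D6

D0: 704 × 996 mm
D1: 498 × 704 mm
D2: 352 × 498 mm
D3: 249 × 352 mm
D4: 176 × 249 mm
D5: 124 × 176 mm
D6: 88 × 124 mm
D7: 62 × 88 mm
→ matches D6.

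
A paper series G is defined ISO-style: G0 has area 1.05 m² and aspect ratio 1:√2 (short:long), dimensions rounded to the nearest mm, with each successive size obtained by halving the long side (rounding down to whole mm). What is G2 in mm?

Let G0's short side be w mm. w · w√2 = 1.05 m² = 1,050,000 mm², so w ≈ 861.7 mm and w√2 ≈ 1218.6 mm → G0 = 862 × 1219 mm.
G1: ⌊1219/2⌋ × 862 = 609 × 862 mm
G2: ⌊862/2⌋ × 609 = 431 × 609 mm

431 × 609 mm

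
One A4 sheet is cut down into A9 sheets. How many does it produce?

32

Each ISO step halves the sheet: 1 × A4 → 2 × A5 → 4 × A6 → 8 × A7 → …
From A4 to A9 is 5 halving steps: 2^5 = 32.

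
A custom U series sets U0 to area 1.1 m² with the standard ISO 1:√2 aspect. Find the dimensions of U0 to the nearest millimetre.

Let the short side be w mm. Then w · w√2 = 1.1 m² = 1,100,000 mm².
w² = 1,100,000/√2, so w ≈ 881.9 mm; long side = w√2 ≈ 1247.3 mm.

882 × 1247 mm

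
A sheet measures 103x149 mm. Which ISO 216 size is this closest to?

Aspect ratio 149/103 ≈ 1.447 (ISO target is √2 ≈ 1.414).
In the A-series (A0 area = 1 m²): A6 = 105 × 148 mm.
Off by 3 mm total — nearest standard size.

A6 (105 × 148 mm)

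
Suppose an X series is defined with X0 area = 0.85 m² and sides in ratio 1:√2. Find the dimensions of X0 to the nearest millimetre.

775 × 1096 mm

Let the short side be w mm. Then w · w√2 = 0.85 m² = 850,000 mm².
w² = 850,000/√2, so w ≈ 775.3 mm; long side = w√2 ≈ 1096.4 mm.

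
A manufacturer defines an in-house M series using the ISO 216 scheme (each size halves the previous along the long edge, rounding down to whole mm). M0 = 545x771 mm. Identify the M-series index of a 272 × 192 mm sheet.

M0: 545 × 771 mm
M1: 385 × 545 mm
M2: 272 × 385 mm
M3: 192 × 272 mm
M4: 136 × 192 mm
→ matches M3.

M3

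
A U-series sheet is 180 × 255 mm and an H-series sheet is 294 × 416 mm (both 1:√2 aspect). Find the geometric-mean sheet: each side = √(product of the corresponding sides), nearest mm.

Short side: √(180 · 294) = √52920 ≈ 230.0 → 230 mm
Long side: √(255 · 416) = √106080 ≈ 325.7 → 326 mm

230 × 326 mm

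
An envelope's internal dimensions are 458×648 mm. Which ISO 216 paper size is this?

Aspect ratio 648/458 ≈ 1.415 — close to the ISO √2 ≈ 1.414.
In the C-series (envelope sizes, between A and B): C2 = 458 × 648 mm.

C2 (458 × 648 mm)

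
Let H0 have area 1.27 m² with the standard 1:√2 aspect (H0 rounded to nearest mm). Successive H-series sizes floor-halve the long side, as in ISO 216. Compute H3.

335 × 474 mm

Let H0's short side be w mm. w · w√2 = 1.27 m² = 1,270,000 mm², so w ≈ 947.6 mm and w√2 ≈ 1340.2 mm → H0 = 948 × 1340 mm.
H1: ⌊1340/2⌋ × 948 = 670 × 948 mm
H2: ⌊948/2⌋ × 670 = 474 × 670 mm
H3: ⌊670/2⌋ × 474 = 335 × 474 mm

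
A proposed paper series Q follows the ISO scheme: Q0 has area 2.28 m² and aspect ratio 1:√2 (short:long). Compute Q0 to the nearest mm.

Let the short side be w mm. Then w · w√2 = 2.28 m² = 2,280,000 mm².
w² = 2,280,000/√2, so w ≈ 1269.7 mm; long side = w√2 ≈ 1795.7 mm.

1270 × 1796 mm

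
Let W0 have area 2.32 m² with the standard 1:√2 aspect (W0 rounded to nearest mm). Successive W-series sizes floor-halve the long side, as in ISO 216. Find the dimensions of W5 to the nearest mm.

Let W0's short side be w mm. w · w√2 = 2.32 m² = 2,320,000 mm², so w ≈ 1280.8 mm and w√2 ≈ 1811.3 mm → W0 = 1281 × 1811 mm.
W1: ⌊1811/2⌋ × 1281 = 905 × 1281 mm
W2: ⌊1281/2⌋ × 905 = 640 × 905 mm
W3: ⌊905/2⌋ × 640 = 452 × 640 mm
W4: ⌊640/2⌋ × 452 = 320 × 452 mm
W5: ⌊452/2⌋ × 320 = 226 × 320 mm

226 × 320 mm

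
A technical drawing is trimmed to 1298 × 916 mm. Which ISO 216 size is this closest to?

C0 (917 × 1297 mm)

Aspect ratio 1298/916 ≈ 1.417 — close to the ISO √2 ≈ 1.414.
In the C-series (envelope sizes, between A and B): C0 = 917 × 1297 mm.
Off by 2 mm total — nearest standard size.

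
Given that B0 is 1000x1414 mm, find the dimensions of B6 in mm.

B1: ⌊1414/2⌋ × 1000 = 707 × 1000 mm
B2: ⌊1000/2⌋ × 707 = 500 × 707 mm
B3: ⌊707/2⌋ × 500 = 353 × 500 mm
B4: ⌊500/2⌋ × 353 = 250 × 353 mm
B5: ⌊353/2⌋ × 250 = 176 × 250 mm
B6: ⌊250/2⌋ × 176 = 125 × 176 mm

125 × 176 mm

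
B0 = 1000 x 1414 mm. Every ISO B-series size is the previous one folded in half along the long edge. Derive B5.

B1: ⌊1414/2⌋ × 1000 = 707 × 1000 mm
B2: ⌊1000/2⌋ × 707 = 500 × 707 mm
B3: ⌊707/2⌋ × 500 = 353 × 500 mm
B4: ⌊500/2⌋ × 353 = 250 × 353 mm
B5: ⌊353/2⌋ × 250 = 176 × 250 mm

176 × 250 mm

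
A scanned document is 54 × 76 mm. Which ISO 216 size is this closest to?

A8 (52 × 74 mm)

Aspect ratio 76/54 ≈ 1.407 — close to the ISO √2 ≈ 1.414.
In the A-series (A0 area = 1 m²): A8 = 52 × 74 mm.
Off by 4 mm total — nearest standard size.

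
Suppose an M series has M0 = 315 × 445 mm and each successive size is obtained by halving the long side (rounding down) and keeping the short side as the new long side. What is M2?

157 × 222 mm

M1: ⌊445/2⌋ × 315 = 222 × 315 mm
M2: ⌊315/2⌋ × 222 = 157 × 222 mm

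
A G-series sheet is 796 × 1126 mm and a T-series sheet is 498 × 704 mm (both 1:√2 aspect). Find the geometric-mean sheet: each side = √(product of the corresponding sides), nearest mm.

630 × 890 mm

Short side: √(796 · 498) = √396408 ≈ 629.6 → 630 mm
Long side: √(1126 · 704) = √792704 ≈ 890.3 → 890 mm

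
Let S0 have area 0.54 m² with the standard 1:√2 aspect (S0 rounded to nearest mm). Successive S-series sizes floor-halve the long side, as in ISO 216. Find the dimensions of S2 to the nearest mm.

309 × 437 mm

Let S0's short side be w mm. w · w√2 = 0.54 m² = 540,000 mm², so w ≈ 617.9 mm and w√2 ≈ 873.9 mm → S0 = 618 × 874 mm.
S1: ⌊874/2⌋ × 618 = 437 × 618 mm
S2: ⌊618/2⌋ × 437 = 309 × 437 mm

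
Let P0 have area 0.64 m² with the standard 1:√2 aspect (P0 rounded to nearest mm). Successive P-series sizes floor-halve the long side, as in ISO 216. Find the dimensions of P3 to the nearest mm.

237 × 336 mm

Let P0's short side be w mm. w · w√2 = 0.64 m² = 640,000 mm², so w ≈ 672.7 mm and w√2 ≈ 951.4 mm → P0 = 673 × 951 mm.
P1: ⌊951/2⌋ × 673 = 475 × 673 mm
P2: ⌊673/2⌋ × 475 = 336 × 475 mm
P3: ⌊475/2⌋ × 336 = 237 × 336 mm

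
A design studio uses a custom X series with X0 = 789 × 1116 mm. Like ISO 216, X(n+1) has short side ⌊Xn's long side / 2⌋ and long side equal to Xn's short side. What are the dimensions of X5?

X1: ⌊1116/2⌋ × 789 = 558 × 789 mm
X2: ⌊789/2⌋ × 558 = 394 × 558 mm
X3: ⌊558/2⌋ × 394 = 279 × 394 mm
X4: ⌊394/2⌋ × 279 = 197 × 279 mm
X5: ⌊279/2⌋ × 197 = 139 × 197 mm

139 × 197 mm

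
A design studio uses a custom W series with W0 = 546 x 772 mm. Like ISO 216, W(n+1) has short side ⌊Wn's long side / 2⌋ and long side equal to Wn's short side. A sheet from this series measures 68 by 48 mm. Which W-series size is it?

W7

W0: 546 × 772 mm
W1: 386 × 546 mm
W2: 273 × 386 mm
W3: 193 × 273 mm
W4: 136 × 193 mm
W5: 96 × 136 mm
W6: 68 × 96 mm
W7: 48 × 68 mm
W8: 34 × 48 mm
→ matches W7.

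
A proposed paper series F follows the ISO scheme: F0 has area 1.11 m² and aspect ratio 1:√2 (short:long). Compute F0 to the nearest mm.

886 × 1253 mm

Let the short side be w mm. Then w · w√2 = 1.11 m² = 1,110,000 mm².
w² = 1,110,000/√2, so w ≈ 885.9 mm; long side = w√2 ≈ 1252.9 mm.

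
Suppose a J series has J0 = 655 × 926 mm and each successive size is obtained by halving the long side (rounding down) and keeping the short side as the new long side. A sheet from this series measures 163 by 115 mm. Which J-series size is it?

J5

J0: 655 × 926 mm
J1: 463 × 655 mm
J2: 327 × 463 mm
J3: 231 × 327 mm
J4: 163 × 231 mm
J5: 115 × 163 mm
J6: 81 × 115 mm
→ matches J5.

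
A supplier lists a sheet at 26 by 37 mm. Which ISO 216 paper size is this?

A10 (26 × 37 mm)

Aspect ratio 37/26 ≈ 1.423 — close to the ISO √2 ≈ 1.414.
In the A-series (A0 area = 1 m²): A10 = 26 × 37 mm.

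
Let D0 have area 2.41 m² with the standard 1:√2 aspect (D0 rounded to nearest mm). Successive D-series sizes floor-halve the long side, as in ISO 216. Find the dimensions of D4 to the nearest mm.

326 × 461 mm

Let D0's short side be w mm. w · w√2 = 2.41 m² = 2,410,000 mm², so w ≈ 1305.4 mm and w√2 ≈ 1846.1 mm → D0 = 1305 × 1846 mm.
D1: ⌊1846/2⌋ × 1305 = 923 × 1305 mm
D2: ⌊1305/2⌋ × 923 = 652 × 923 mm
D3: ⌊923/2⌋ × 652 = 461 × 652 mm
D4: ⌊652/2⌋ × 461 = 326 × 461 mm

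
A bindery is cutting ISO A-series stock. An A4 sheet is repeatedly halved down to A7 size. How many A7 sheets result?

8

Each ISO step halves the sheet: 1 × A4 → 2 × A5 → 4 × A6 → 8 × A7
From A4 to A7 is 3 halving steps: 2^3 = 8.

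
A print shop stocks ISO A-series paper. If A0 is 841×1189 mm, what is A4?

A1: ⌊1189/2⌋ × 841 = 594 × 841 mm
A2: ⌊841/2⌋ × 594 = 420 × 594 mm
A3: ⌊594/2⌋ × 420 = 297 × 420 mm
A4: ⌊420/2⌋ × 297 = 210 × 297 mm

210 × 297 mm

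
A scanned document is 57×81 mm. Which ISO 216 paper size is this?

C8 (57 × 81 mm)

Aspect ratio 81/57 ≈ 1.421 — close to the ISO √2 ≈ 1.414.
In the C-series (envelope sizes, between A and B): C8 = 57 × 81 mm.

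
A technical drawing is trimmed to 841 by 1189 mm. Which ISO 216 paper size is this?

A0 (841 × 1189 mm)

Aspect ratio 1189/841 ≈ 1.414 — close to the ISO √2 ≈ 1.414.
In the A-series (A0 area = 1 m²): A0 = 841 × 1189 mm.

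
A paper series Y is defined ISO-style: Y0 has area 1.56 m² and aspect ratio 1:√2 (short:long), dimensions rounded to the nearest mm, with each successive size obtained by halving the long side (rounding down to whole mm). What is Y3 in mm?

Let Y0's short side be w mm. w · w√2 = 1.56 m² = 1,560,000 mm², so w ≈ 1050.3 mm and w√2 ≈ 1485.3 mm → Y0 = 1050 × 1485 mm.
Y1: ⌊1485/2⌋ × 1050 = 742 × 1050 mm
Y2: ⌊1050/2⌋ × 742 = 525 × 742 mm
Y3: ⌊742/2⌋ × 525 = 371 × 525 mm

371 × 525 mm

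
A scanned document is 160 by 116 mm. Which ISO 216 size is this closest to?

C6 (114 × 162 mm)

Aspect ratio 160/116 ≈ 1.379 (ISO target is √2 ≈ 1.414).
In the C-series (envelope sizes, between A and B): C6 = 114 × 162 mm.
Off by 4 mm total — nearest standard size.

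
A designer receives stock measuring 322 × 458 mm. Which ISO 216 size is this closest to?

Aspect ratio 458/322 ≈ 1.422 — close to the ISO √2 ≈ 1.414.
In the C-series (envelope sizes, between A and B): C3 = 324 × 458 mm.
Off by 2 mm total — nearest standard size.

C3 (324 × 458 mm)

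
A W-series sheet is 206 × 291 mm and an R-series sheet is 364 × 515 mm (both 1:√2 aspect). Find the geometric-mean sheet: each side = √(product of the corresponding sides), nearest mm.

274 × 387 mm

Short side: √(206 · 364) = √74984 ≈ 273.8 → 274 mm
Long side: √(291 · 515) = √149865 ≈ 387.1 → 387 mm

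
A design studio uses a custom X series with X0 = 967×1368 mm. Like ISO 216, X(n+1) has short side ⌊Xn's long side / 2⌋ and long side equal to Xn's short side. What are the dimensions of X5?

171 × 241 mm

X1: ⌊1368/2⌋ × 967 = 684 × 967 mm
X2: ⌊967/2⌋ × 684 = 483 × 684 mm
X3: ⌊684/2⌋ × 483 = 342 × 483 mm
X4: ⌊483/2⌋ × 342 = 241 × 342 mm
X5: ⌊342/2⌋ × 241 = 171 × 241 mm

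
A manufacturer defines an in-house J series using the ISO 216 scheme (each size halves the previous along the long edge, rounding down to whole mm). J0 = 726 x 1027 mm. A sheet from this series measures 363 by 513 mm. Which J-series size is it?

J0: 726 × 1027 mm
J1: 513 × 726 mm
J2: 363 × 513 mm
J3: 256 × 363 mm
→ matches J2.

J2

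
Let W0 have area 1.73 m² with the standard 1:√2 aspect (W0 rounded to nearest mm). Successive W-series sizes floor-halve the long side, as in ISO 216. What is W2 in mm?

Let W0's short side be w mm. w · w√2 = 1.73 m² = 1,730,000 mm², so w ≈ 1106.0 mm and w√2 ≈ 1564.2 mm → W0 = 1106 × 1564 mm.
W1: ⌊1564/2⌋ × 1106 = 782 × 1106 mm
W2: ⌊1106/2⌋ × 782 = 553 × 782 mm

553 × 782 mm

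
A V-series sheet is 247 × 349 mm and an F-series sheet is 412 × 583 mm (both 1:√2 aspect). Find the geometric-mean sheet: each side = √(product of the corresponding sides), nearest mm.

Short side: √(247 · 412) = √101764 ≈ 319.0 → 319 mm
Long side: √(349 · 583) = √203467 ≈ 451.1 → 451 mm

319 × 451 mm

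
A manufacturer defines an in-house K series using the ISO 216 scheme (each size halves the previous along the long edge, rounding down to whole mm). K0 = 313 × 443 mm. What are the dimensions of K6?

K1: ⌊443/2⌋ × 313 = 221 × 313 mm
K2: ⌊313/2⌋ × 221 = 156 × 221 mm
K3: ⌊221/2⌋ × 156 = 110 × 156 mm
K4: ⌊156/2⌋ × 110 = 78 × 110 mm
K5: ⌊110/2⌋ × 78 = 55 × 78 mm
K6: ⌊78/2⌋ × 55 = 39 × 55 mm

39 × 55 mm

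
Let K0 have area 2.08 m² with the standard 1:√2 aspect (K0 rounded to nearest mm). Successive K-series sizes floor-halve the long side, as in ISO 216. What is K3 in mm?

Let K0's short side be w mm. w · w√2 = 2.08 m² = 2,080,000 mm², so w ≈ 1212.8 mm and w√2 ≈ 1715.1 mm → K0 = 1213 × 1715 mm.
K1: ⌊1715/2⌋ × 1213 = 857 × 1213 mm
K2: ⌊1213/2⌋ × 857 = 606 × 857 mm
K3: ⌊857/2⌋ × 606 = 428 × 606 mm

428 × 606 mm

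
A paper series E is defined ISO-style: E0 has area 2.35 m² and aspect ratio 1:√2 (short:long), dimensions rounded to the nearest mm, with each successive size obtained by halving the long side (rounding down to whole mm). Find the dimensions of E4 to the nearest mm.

Let E0's short side be w mm. w · w√2 = 2.35 m² = 2,350,000 mm², so w ≈ 1289.1 mm and w√2 ≈ 1823.0 mm → E0 = 1289 × 1823 mm.
E1: ⌊1823/2⌋ × 1289 = 911 × 1289 mm
E2: ⌊1289/2⌋ × 911 = 644 × 911 mm
E3: ⌊911/2⌋ × 644 = 455 × 644 mm
E4: ⌊644/2⌋ × 455 = 322 × 455 mm

322 × 455 mm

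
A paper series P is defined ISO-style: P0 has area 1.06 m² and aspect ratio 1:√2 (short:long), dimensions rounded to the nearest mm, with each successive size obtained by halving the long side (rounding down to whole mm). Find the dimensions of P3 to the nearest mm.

306 × 433 mm

Let P0's short side be w mm. w · w√2 = 1.06 m² = 1,060,000 mm², so w ≈ 865.8 mm and w√2 ≈ 1224.4 mm → P0 = 866 × 1224 mm.
P1: ⌊1224/2⌋ × 866 = 612 × 866 mm
P2: ⌊866/2⌋ × 612 = 433 × 612 mm
P3: ⌊612/2⌋ × 433 = 306 × 433 mm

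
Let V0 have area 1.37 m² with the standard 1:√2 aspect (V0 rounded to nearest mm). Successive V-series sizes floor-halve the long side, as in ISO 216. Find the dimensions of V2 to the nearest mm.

Let V0's short side be w mm. w · w√2 = 1.37 m² = 1,370,000 mm², so w ≈ 984.2 mm and w√2 ≈ 1391.9 mm → V0 = 984 × 1392 mm.
V1: ⌊1392/2⌋ × 984 = 696 × 984 mm
V2: ⌊984/2⌋ × 696 = 492 × 696 mm

492 × 696 mm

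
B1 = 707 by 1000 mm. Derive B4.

250 × 353 mm

B2: ⌊1000/2⌋ × 707 = 500 × 707 mm
B3: ⌊707/2⌋ × 500 = 353 × 500 mm
B4: ⌊500/2⌋ × 353 = 250 × 353 mm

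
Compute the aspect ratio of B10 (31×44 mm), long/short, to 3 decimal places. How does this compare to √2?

1.419

44 / 31 = 1.419
ISO 216 targets √2 ≈ 1.414; the +0.005 deviation is from mm rounding.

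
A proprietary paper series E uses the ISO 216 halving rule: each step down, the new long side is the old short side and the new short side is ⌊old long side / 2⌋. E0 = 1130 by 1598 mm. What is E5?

E1: ⌊1598/2⌋ × 1130 = 799 × 1130 mm
E2: ⌊1130/2⌋ × 799 = 565 × 799 mm
E3: ⌊799/2⌋ × 565 = 399 × 565 mm
E4: ⌊565/2⌋ × 399 = 282 × 399 mm
E5: ⌊399/2⌋ × 282 = 199 × 282 mm

199 × 282 mm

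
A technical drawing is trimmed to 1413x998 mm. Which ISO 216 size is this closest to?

Aspect ratio 1413/998 ≈ 1.416 — close to the ISO √2 ≈ 1.414.
In the B-series (B0 = 1000 × 1414 mm): B0 = 1000 × 1414 mm.
Off by 3 mm total — nearest standard size.

B0 (1000 × 1414 mm)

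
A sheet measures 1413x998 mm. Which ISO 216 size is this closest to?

Aspect ratio 1413/998 ≈ 1.416 — close to the ISO √2 ≈ 1.414.
In the B-series (B0 = 1000 × 1414 mm): B0 = 1000 × 1414 mm.
Off by 3 mm total — nearest standard size.

B0 (1000 × 1414 mm)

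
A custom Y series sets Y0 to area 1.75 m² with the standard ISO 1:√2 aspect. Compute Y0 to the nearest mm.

Let the short side be w mm. Then w · w√2 = 1.75 m² = 1,750,000 mm².
w² = 1,750,000/√2, so w ≈ 1112.4 mm; long side = w√2 ≈ 1573.2 mm.

1112 × 1573 mm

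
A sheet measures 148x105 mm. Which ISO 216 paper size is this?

Aspect ratio 148/105 ≈ 1.410 — close to the ISO √2 ≈ 1.414.
In the A-series (A0 area = 1 m²): A6 = 105 × 148 mm.

A6 (105 × 148 mm)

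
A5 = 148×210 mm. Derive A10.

A6: ⌊210/2⌋ × 148 = 105 × 148 mm
A7: ⌊148/2⌋ × 105 = 74 × 105 mm
A8: ⌊105/2⌋ × 74 = 52 × 74 mm
A9: ⌊74/2⌋ × 52 = 37 × 52 mm
A10: ⌊52/2⌋ × 37 = 26 × 37 mm

26 × 37 mm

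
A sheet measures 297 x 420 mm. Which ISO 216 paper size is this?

Aspect ratio 420/297 ≈ 1.414 — close to the ISO √2 ≈ 1.414.
In the A-series (A0 area = 1 m²): A3 = 297 × 420 mm.

A3 (297 × 420 mm)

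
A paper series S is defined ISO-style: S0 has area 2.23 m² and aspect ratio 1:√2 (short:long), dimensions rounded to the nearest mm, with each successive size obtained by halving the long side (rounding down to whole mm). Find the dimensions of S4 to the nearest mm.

314 × 444 mm

Let S0's short side be w mm. w · w√2 = 2.23 m² = 2,230,000 mm², so w ≈ 1255.7 mm and w√2 ≈ 1775.9 mm → S0 = 1256 × 1776 mm.
S1: ⌊1776/2⌋ × 1256 = 888 × 1256 mm
S2: ⌊1256/2⌋ × 888 = 628 × 888 mm
S3: ⌊888/2⌋ × 628 = 444 × 628 mm
S4: ⌊628/2⌋ × 444 = 314 × 444 mm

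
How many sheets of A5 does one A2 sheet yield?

A2 = 420 × 594 mm; A5 = 148 × 210 mm.
Each halving step doubles the count; 3 steps from A2 to A5.
2^3 = 8.

8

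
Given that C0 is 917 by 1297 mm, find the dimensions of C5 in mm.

C1: ⌊1297/2⌋ × 917 = 648 × 917 mm
C2: ⌊917/2⌋ × 648 = 458 × 648 mm
C3: ⌊648/2⌋ × 458 = 324 × 458 mm
C4: ⌊458/2⌋ × 324 = 229 × 324 mm
C5: ⌊324/2⌋ × 229 = 162 × 229 mm

162 × 229 mm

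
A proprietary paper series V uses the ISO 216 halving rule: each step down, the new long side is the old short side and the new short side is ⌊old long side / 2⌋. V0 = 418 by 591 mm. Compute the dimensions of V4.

104 × 147 mm

V1: ⌊591/2⌋ × 418 = 295 × 418 mm
V2: ⌊418/2⌋ × 295 = 209 × 295 mm
V3: ⌊295/2⌋ × 209 = 147 × 209 mm
V4: ⌊209/2⌋ × 147 = 104 × 147 mm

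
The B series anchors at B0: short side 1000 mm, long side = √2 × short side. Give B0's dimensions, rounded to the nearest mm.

Short side = 1000 mm; long side = 1000√2 ≈ 1414.2 mm.

1000 × 1414 mm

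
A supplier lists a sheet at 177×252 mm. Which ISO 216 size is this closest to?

B5 (176 × 250 mm)

Aspect ratio 252/177 ≈ 1.424 — close to the ISO √2 ≈ 1.414.
In the B-series (B0 = 1000 × 1414 mm): B5 = 176 × 250 mm.
Off by 3 mm total — nearest standard size.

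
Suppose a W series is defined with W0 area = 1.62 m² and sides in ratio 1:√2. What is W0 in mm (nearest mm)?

Let the short side be w mm. Then w · w√2 = 1.62 m² = 1,620,000 mm².
w² = 1,620,000/√2, so w ≈ 1070.3 mm; long side = w√2 ≈ 1513.6 mm.

1070 × 1514 mm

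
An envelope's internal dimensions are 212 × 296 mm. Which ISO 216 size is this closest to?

A4 (210 × 297 mm)

Aspect ratio 296/212 ≈ 1.396 (ISO target is √2 ≈ 1.414).
In the A-series (A0 area = 1 m²): A4 = 210 × 297 mm.
Off by 3 mm total — nearest standard size.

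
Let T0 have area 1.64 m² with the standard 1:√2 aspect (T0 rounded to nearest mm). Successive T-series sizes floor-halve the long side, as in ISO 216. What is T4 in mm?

Let T0's short side be w mm. w · w√2 = 1.64 m² = 1,640,000 mm², so w ≈ 1076.9 mm and w√2 ≈ 1522.9 mm → T0 = 1077 × 1523 mm.
T1: ⌊1523/2⌋ × 1077 = 761 × 1077 mm
T2: ⌊1077/2⌋ × 761 = 538 × 761 mm
T3: ⌊761/2⌋ × 538 = 380 × 538 mm
T4: ⌊538/2⌋ × 380 = 269 × 380 mm

269 × 380 mm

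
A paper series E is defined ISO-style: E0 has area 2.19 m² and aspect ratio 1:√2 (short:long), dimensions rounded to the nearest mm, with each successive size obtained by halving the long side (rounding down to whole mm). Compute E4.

311 × 440 mm

Let E0's short side be w mm. w · w√2 = 2.19 m² = 2,190,000 mm², so w ≈ 1244.4 mm and w√2 ≈ 1759.9 mm → E0 = 1244 × 1760 mm.
E1: ⌊1760/2⌋ × 1244 = 880 × 1244 mm
E2: ⌊1244/2⌋ × 880 = 622 × 880 mm
E3: ⌊880/2⌋ × 622 = 440 × 622 mm
E4: ⌊622/2⌋ × 440 = 311 × 440 mm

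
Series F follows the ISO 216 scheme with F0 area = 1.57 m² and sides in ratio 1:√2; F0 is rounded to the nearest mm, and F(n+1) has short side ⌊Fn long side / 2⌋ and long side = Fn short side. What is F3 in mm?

Let F0's short side be w mm. w · w√2 = 1.57 m² = 1,570,000 mm², so w ≈ 1053.6 mm and w√2 ≈ 1490.1 mm → F0 = 1054 × 1490 mm.
F1: ⌊1490/2⌋ × 1054 = 745 × 1054 mm
F2: ⌊1054/2⌋ × 745 = 527 × 745 mm
F3: ⌊745/2⌋ × 527 = 372 × 527 mm

372 × 527 mm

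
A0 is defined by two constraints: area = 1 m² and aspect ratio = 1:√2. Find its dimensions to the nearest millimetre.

841 × 1189 mm

Let the short side be w mm. Then the long side is w√2 and w · w√2 = 10⁶ mm².
w² = 10⁶/√2, so w = 1000 / 2^(1/4) ≈ 840.9 mm; long side = 1000 · 2^(1/4) ≈ 1189.2 mm.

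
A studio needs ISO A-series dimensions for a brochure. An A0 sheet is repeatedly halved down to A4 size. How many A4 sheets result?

Each ISO step halves the sheet: 1 × A0 → 2 × A1 → 4 × A2 → 8 × A3 → …
From A0 to A4 is 4 halving steps: 2^4 = 16.

16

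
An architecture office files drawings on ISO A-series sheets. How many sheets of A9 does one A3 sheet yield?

Each ISO step halves the sheet: 1 × A3 → 2 × A4 → 4 × A5 → 8 × A6 → …
From A3 to A9 is 6 halving steps: 2^6 = 64.

64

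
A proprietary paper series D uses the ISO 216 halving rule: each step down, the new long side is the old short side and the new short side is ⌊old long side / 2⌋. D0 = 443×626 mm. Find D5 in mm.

78 × 110 mm

D1: ⌊626/2⌋ × 443 = 313 × 443 mm
D2: ⌊443/2⌋ × 313 = 221 × 313 mm
D3: ⌊313/2⌋ × 221 = 156 × 221 mm
D4: ⌊221/2⌋ × 156 = 110 × 156 mm
D5: ⌊156/2⌋ × 110 = 78 × 110 mm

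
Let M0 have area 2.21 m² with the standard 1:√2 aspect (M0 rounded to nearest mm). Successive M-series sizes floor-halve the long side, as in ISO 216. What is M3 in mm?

442 × 625 mm

Let M0's short side be w mm. w · w√2 = 2.21 m² = 2,210,000 mm², so w ≈ 1250.1 mm and w√2 ≈ 1767.9 mm → M0 = 1250 × 1768 mm.
M1: ⌊1768/2⌋ × 1250 = 884 × 1250 mm
M2: ⌊1250/2⌋ × 884 = 625 × 884 mm
M3: ⌊884/2⌋ × 625 = 442 × 625 mm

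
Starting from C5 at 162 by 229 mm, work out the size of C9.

C6: ⌊229/2⌋ × 162 = 114 × 162 mm
C7: ⌊162/2⌋ × 114 = 81 × 114 mm
C8: ⌊114/2⌋ × 81 = 57 × 81 mm
C9: ⌊81/2⌋ × 57 = 40 × 57 mm

40 × 57 mm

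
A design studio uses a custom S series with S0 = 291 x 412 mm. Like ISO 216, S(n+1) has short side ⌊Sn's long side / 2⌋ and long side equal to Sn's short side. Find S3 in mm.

S1: ⌊412/2⌋ × 291 = 206 × 291 mm
S2: ⌊291/2⌋ × 206 = 145 × 206 mm
S3: ⌊206/2⌋ × 145 = 103 × 145 mm

103 × 145 mm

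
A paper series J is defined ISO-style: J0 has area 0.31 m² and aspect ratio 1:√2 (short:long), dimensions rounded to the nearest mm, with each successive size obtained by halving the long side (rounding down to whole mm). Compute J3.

165 × 234 mm

Let J0's short side be w mm. w · w√2 = 0.31 m² = 310,000 mm², so w ≈ 468.2 mm and w√2 ≈ 662.1 mm → J0 = 468 × 662 mm.
J1: ⌊662/2⌋ × 468 = 331 × 468 mm
J2: ⌊468/2⌋ × 331 = 234 × 331 mm
J3: ⌊331/2⌋ × 234 = 165 × 234 mm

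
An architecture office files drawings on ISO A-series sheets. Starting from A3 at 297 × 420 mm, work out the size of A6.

105 × 148 mm

A4: ⌊420/2⌋ × 297 = 210 × 297 mm
A5: ⌊297/2⌋ × 210 = 148 × 210 mm
A6: ⌊210/2⌋ × 148 = 105 × 148 mm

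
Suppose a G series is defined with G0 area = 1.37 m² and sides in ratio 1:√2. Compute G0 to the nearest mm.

984 × 1392 mm

Let the short side be w mm. Then w · w√2 = 1.37 m² = 1,370,000 mm².
w² = 1,370,000/√2, so w ≈ 984.2 mm; long side = w√2 ≈ 1391.9 mm.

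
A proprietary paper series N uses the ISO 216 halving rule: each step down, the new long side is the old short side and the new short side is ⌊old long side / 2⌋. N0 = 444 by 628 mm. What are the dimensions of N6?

55 × 78 mm

N1: ⌊628/2⌋ × 444 = 314 × 444 mm
N2: ⌊444/2⌋ × 314 = 222 × 314 mm
N3: ⌊314/2⌋ × 222 = 157 × 222 mm
N4: ⌊222/2⌋ × 157 = 111 × 157 mm
N5: ⌊157/2⌋ × 111 = 78 × 111 mm
N6: ⌊111/2⌋ × 78 = 55 × 78 mm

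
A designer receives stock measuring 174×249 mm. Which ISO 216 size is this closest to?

B5 (176 × 250 mm)

Aspect ratio 249/174 ≈ 1.431 (ISO target is √2 ≈ 1.414).
In the B-series (B0 = 1000 × 1414 mm): B5 = 176 × 250 mm.
Off by 3 mm total — nearest standard size.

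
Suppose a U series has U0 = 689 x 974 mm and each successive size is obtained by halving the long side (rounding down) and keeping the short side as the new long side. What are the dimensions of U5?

U1 = 487 × 689 mm (from U0 by 1 halving).
U2: ⌊689/2⌋ × 487 = 344 × 487 mm
U3: ⌊487/2⌋ × 344 = 243 × 344 mm
U4: ⌊344/2⌋ × 243 = 172 × 243 mm
U5: ⌊243/2⌋ × 172 = 121 × 172 mm

121 × 172 mm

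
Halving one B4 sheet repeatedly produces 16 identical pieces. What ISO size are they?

16 = 2^4, so 4 halving steps.
B4 → B5 → … → B8 after 4 steps.

B8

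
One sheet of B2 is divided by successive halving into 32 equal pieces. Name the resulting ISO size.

B7

32 = 2^5, so 5 halving steps.
B2 → B3 → … → B7 after 5 steps.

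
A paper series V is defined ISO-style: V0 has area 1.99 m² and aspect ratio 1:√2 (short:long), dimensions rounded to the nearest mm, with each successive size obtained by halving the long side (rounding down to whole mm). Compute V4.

296 × 419 mm

Let V0's short side be w mm. w · w√2 = 1.99 m² = 1,990,000 mm², so w ≈ 1186.2 mm and w√2 ≈ 1677.6 mm → V0 = 1186 × 1678 mm.
V1: ⌊1678/2⌋ × 1186 = 839 × 1186 mm
V2: ⌊1186/2⌋ × 839 = 593 × 839 mm
V3: ⌊839/2⌋ × 593 = 419 × 593 mm
V4: ⌊593/2⌋ × 419 = 296 × 419 mm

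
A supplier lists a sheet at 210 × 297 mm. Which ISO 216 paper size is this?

A4 (210 × 297 mm)

Aspect ratio 297/210 ≈ 1.414 — close to the ISO √2 ≈ 1.414.
In the A-series (A0 area = 1 m²): A4 = 210 × 297 mm.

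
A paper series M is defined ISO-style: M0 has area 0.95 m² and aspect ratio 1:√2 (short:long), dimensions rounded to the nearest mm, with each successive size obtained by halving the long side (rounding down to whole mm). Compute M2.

410 × 579 mm

Let M0's short side be w mm. w · w√2 = 0.95 m² = 950,000 mm², so w ≈ 819.6 mm and w√2 ≈ 1159.1 mm → M0 = 820 × 1159 mm.
M1: ⌊1159/2⌋ × 820 = 579 × 820 mm
M2: ⌊820/2⌋ × 579 = 410 × 579 mm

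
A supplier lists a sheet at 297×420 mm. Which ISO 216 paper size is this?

A3 (297 × 420 mm)

Aspect ratio 420/297 ≈ 1.414 — close to the ISO √2 ≈ 1.414.
In the A-series (A0 area = 1 m²): A3 = 297 × 420 mm.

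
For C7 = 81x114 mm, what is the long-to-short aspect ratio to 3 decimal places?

1.407

114 / 81 = 1.407
ISO 216 targets √2 ≈ 1.414; the -0.007 deviation is from mm rounding.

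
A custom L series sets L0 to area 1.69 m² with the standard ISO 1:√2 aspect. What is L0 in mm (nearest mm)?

1093 × 1546 mm

Let the short side be w mm. Then w · w√2 = 1.69 m² = 1,690,000 mm².
w² = 1,690,000/√2, so w ≈ 1093.2 mm; long side = w√2 ≈ 1546.0 mm.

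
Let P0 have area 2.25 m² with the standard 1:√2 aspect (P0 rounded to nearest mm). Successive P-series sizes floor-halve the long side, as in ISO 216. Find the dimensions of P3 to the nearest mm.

Let P0's short side be w mm. w · w√2 = 2.25 m² = 2,250,000 mm², so w ≈ 1261.3 mm and w√2 ≈ 1783.8 mm → P0 = 1261 × 1784 mm.
P1: ⌊1784/2⌋ × 1261 = 892 × 1261 mm
P2: ⌊1261/2⌋ × 892 = 630 × 892 mm
P3: ⌊892/2⌋ × 630 = 446 × 630 mm

446 × 630 mm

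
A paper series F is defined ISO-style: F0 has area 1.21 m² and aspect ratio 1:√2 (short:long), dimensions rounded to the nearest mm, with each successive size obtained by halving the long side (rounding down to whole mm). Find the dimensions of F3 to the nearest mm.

Let F0's short side be w mm. w · w√2 = 1.21 m² = 1,210,000 mm², so w ≈ 925.0 mm and w√2 ≈ 1308.1 mm → F0 = 925 × 1308 mm.
F1: ⌊1308/2⌋ × 925 = 654 × 925 mm
F2: ⌊925/2⌋ × 654 = 462 × 654 mm
F3: ⌊654/2⌋ × 462 = 327 × 462 mm

327 × 462 mm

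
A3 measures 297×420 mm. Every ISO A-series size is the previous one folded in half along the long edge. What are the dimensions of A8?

52 × 74 mm

A4: ⌊420/2⌋ × 297 = 210 × 297 mm
A5: ⌊297/2⌋ × 210 = 148 × 210 mm
A6: ⌊210/2⌋ × 148 = 105 × 148 mm
A7: ⌊148/2⌋ × 105 = 74 × 105 mm
A8: ⌊105/2⌋ × 74 = 52 × 74 mm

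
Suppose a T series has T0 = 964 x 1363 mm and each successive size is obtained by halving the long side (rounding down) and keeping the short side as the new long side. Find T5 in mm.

T1 = 681 × 964 mm (from T0 by 1 halving).
T2: ⌊964/2⌋ × 681 = 482 × 681 mm
T3: ⌊681/2⌋ × 482 = 340 × 482 mm
T4: ⌊482/2⌋ × 340 = 241 × 340 mm
T5: ⌊340/2⌋ × 241 = 170 × 241 mm

170 × 241 mm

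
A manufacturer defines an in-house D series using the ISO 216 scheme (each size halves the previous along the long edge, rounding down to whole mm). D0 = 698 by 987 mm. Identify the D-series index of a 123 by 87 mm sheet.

D6

D0: 698 × 987 mm
D1: 493 × 698 mm
D2: 349 × 493 mm
D3: 246 × 349 mm
D4: 174 × 246 mm
D5: 123 × 174 mm
D6: 87 × 123 mm
D7: 61 × 87 mm
→ matches D6.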